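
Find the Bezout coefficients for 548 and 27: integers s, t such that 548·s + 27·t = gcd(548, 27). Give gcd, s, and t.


Euclidean algorithm on (548, 27) — divide until remainder is 0:
  548 = 20 · 27 + 8
  27 = 3 · 8 + 3
  8 = 2 · 3 + 2
  3 = 1 · 2 + 1
  2 = 2 · 1 + 0
gcd(548, 27) = 1.
Track Bezout coefficients alongside the remainders: start with r₀ = 548 = a·1 + b·0 (s = 1, t = 0) and r₁ = 27 = a·0 + b·1 (s = 0, t = 1); each new remainder r_{k+1} = r_{k-1} − q_k·r_k inherits s_{k+1} = s_{k-1} − q_k·s_k, t_{k+1} = t_{k-1} − q_k·t_k, so r_k = a·s_k + b·t_k at every step:
  q = 20: r = 8, s = 1 − 20·0 = 1, t = 0 − 20·1 = -20  (check: 548·1 + 27·(-20) = 8)
  q = 3: r = 3, s = 0 − 3·1 = -3, t = 1 − 3·(-20) = 61  (check: 548·(-3) + 27·61 = 3)
  q = 2: r = 2, s = 1 − 2·(-3) = 7, t = -20 − 2·61 = -142  (check: 548·7 + 27·(-142) = 2)
  q = 1: r = 1, s = -3 − 1·7 = -10, t = 61 − 1·(-142) = 203  (check: 548·(-10) + 27·203 = 1)
The row with r = 1 (the gcd) gives the Bezout coefficients s = -10, t = 203.
Result: 548 · (-10) + 27 · (203) = 1.

gcd(548, 27) = 1; s = -10, t = 203 (check: 548·(-10) + 27·203 = 1).


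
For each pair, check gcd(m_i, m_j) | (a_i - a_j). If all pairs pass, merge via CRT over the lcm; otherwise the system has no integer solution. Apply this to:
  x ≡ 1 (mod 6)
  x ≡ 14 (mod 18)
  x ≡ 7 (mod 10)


Moduli 6, 18, 10 are not pairwise coprime, so CRT works modulo lcm(m_i) when all pairwise compatibility conditions hold.
Pairwise compatibility: gcd(m_i, m_j) must divide a_i - a_j for every pair.
Merge one congruence at a time:
  Start: x ≡ 1 (mod 6).
  Combine with x ≡ 14 (mod 18): gcd(6, 18) = 6, and 14 - 1 = 13 is NOT divisible by 6.
    ⇒ system is inconsistent (no integer solution).

No solution (the system is inconsistent).


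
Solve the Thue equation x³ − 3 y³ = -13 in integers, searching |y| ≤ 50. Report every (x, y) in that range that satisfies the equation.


The equation is x³ - 3y³ = -13. For fixed y, x³ = 3·y³ − 13, so a solution requires the RHS to be a perfect cube.
Strategy: iterate y from -50 to 50, compute RHS = 3·y³ − 13, and check whether it is a (positive or negative) perfect cube.
Check small values of y:
  y = 0: RHS = -13 is not a perfect cube.
  y = 1: RHS = -10 is not a perfect cube.
  y = -1: RHS = -16 is not a perfect cube.
  y = 2: RHS = 11 is not a perfect cube.
  y = -2: RHS = -37 is not a perfect cube.
  y = 3: RHS = 68 is not a perfect cube.
  y = -3: RHS = -94 is not a perfect cube.
Continuing the search up to |y| = 50 finds no solutions either.
No (x, y) in the scanned range satisfies the equation.

No integer solutions with |y| ≤ 50.


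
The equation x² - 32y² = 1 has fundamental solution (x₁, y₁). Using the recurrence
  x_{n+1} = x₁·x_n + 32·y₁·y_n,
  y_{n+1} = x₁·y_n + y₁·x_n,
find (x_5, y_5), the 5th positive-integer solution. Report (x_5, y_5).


Step 1: Find the fundamental solution (x₁, y₁) of x² - 32y² = 1.
  Expand √32 as a continued fraction. a₀ = ⌊√32⌋ = 5; iterate m_{k+1} = d_k·a_k − m_k, d_{k+1} = (32 − m_{k+1}²)/d_k, a_{k+1} = ⌊(a₀ + m_{k+1})/d_{k+1}⌋ (starting m₀ = 0, d₀ = 1), with convergents p_k = a_k·p_{k-1} + p_{k-2}, q_k = a_k·q_{k-1} + q_{k-2} (p₋₁ = 1, q₋₁ = 0):
  k = 0: a₀ = 5; p₀/q₀ = 5/1; p₀² − 32·q₀² = 25 − 32 = -7.
  k = 1: m = 5, d = 7, a = ⌊(5 + 5)/7⌋ = 1; p/q = (1·5 + 1)/(1·1 + 0) = 6/1; p² − 32·q² = 36 − 32 = 4.
  k = 2: m = 2, d = 4, a = ⌊(5 + 2)/4⌋ = 1; p/q = (1·6 + 5)/(1·1 + 1) = 11/2; p² − 32·q² = 121 − 128 = -7.
  k = 3: m = 2, d = 7, a = ⌊(5 + 2)/7⌋ = 1; p/q = (1·11 + 6)/(1·2 + 1) = 17/3; p² − 32·q² = 289 − 288 = 1.
  The first convergent with p² − 32·q² = 1 gives the fundamental solution (x₁, y₁) = (17, 3).
Step 2: Apply the recurrence (x_{n+1}, y_{n+1}) = (x₁x_n + 32y₁y_n, x₁y_n + y₁x_n) repeatedly.
  From (x_1, y_1) = (17, 3): x_2 = 17·17 + 32·3·3 = 577; y_2 = 17·3 + 3·17 = 102.
  From (x_2, y_2) = (577, 102): x_3 = 17·577 + 32·3·102 = 19601; y_3 = 17·102 + 3·577 = 3465.
  From (x_3, y_3) = (19601, 3465): x_4 = 17·19601 + 32·3·3465 = 665857; y_4 = 17·3465 + 3·19601 = 117708.
  From (x_4, y_4) = (665857, 117708): x_5 = 17·665857 + 32·3·117708 = 22619537; y_5 = 17·117708 + 3·665857 = 3998607.
Step 3: Verify x_5² - 32·y_5² = 511643454094369 - 511643454094368 = 1 (should be 1). ✓

(x_1, y_1) = (17, 3); (x_5, y_5) = (22619537, 3998607).


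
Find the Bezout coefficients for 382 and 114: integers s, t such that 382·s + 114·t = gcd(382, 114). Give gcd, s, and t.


Euclidean algorithm on (382, 114) — divide until remainder is 0:
  382 = 3 · 114 + 40
  114 = 2 · 40 + 34
  40 = 1 · 34 + 6
  34 = 5 · 6 + 4
  6 = 1 · 4 + 2
  4 = 2 · 2 + 0
gcd(382, 114) = 2.
Track Bezout coefficients alongside the remainders: start with r₀ = 382 = a·1 + b·0 (s = 1, t = 0) and r₁ = 114 = a·0 + b·1 (s = 0, t = 1); each new remainder r_{k+1} = r_{k-1} − q_k·r_k inherits s_{k+1} = s_{k-1} − q_k·s_k, t_{k+1} = t_{k-1} − q_k·t_k, so r_k = a·s_k + b·t_k at every step:
  q = 3: r = 40, s = 1 − 3·0 = 1, t = 0 − 3·1 = -3  (check: 382·1 + 114·(-3) = 40)
  q = 2: r = 34, s = 0 − 2·1 = -2, t = 1 − 2·(-3) = 7  (check: 382·(-2) + 114·7 = 34)
  q = 1: r = 6, s = 1 − 1·(-2) = 3, t = -3 − 1·7 = -10  (check: 382·3 + 114·(-10) = 6)
  q = 5: r = 4, s = -2 − 5·3 = -17, t = 7 − 5·(-10) = 57  (check: 382·(-17) + 114·57 = 4)
  q = 1: r = 2, s = 3 − 1·(-17) = 20, t = -10 − 1·57 = -67  (check: 382·20 + 114·(-67) = 2)
The row with r = 2 (the gcd) gives the Bezout coefficients s = 20, t = -67.
Result: 382 · (20) + 114 · (-67) = 2.

gcd(382, 114) = 2; s = 20, t = -67 (check: 382·20 + 114·(-67) = 2).


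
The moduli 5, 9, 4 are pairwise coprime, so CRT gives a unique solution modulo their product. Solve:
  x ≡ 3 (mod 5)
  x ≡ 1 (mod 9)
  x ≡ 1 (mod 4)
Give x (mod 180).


Moduli 5, 9, 4 are pairwise coprime; by CRT there is a unique solution modulo M = 5 · 9 · 4 = 180.
Solve pairwise, accumulating the modulus:
  Start with x ≡ 3 (mod 5).
  Combine with x ≡ 1 (mod 9): since gcd(5, 9) = 1, we get a unique residue mod 45.
    Write x = 3 + 5·t and substitute into x ≡ 1 (mod 9): 5·t ≡ 1 − 3 = -2 (mod 9).
    Reduce coefficients mod 9: 5·t ≡ 7 (mod 9).
    The inverse of 5 mod 9 is 2 (since 5·2 = 10 = 1·9 + 1), so t ≡ 2·7 = 14 ≡ 5 (mod 9).
    Then x = 3 + 5·5 = 28, valid modulo lcm(5, 9) = 45: x ≡ 28 (mod 45).
  Combine with x ≡ 1 (mod 4): since gcd(45, 4) = 1, we get a unique residue mod 180.
    Write x = 28 + 45·t and substitute into x ≡ 1 (mod 4): 45·t ≡ 1 − 28 = -27 (mod 4).
    Reduce coefficients mod 4: 1·t ≡ 1 (mod 4).
    So t ≡ 1 (mod 4).
    Then x = 28 + 45·1 = 73, valid modulo lcm(45, 4) = 180: x ≡ 73 (mod 180).
Verify: 73 mod 5 = 3 ✓, 73 mod 9 = 1 ✓, 73 mod 4 = 1 ✓.

x ≡ 73 (mod 180).


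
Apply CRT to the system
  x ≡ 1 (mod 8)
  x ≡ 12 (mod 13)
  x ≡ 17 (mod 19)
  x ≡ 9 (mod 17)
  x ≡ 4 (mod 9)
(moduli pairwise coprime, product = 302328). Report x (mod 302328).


Product of moduli M = 8 · 13 · 19 · 17 · 9 = 302328.
Merge one congruence at a time:
  Start: x ≡ 1 (mod 8).
  Combine with x ≡ 12 (mod 13); new modulus lcm = 104.
    Write x = 1 + 8·t and substitute into x ≡ 12 (mod 13): 8·t ≡ 12 − 1 = 11 (mod 13).
    The inverse of 8 mod 13 is 5 (since 8·5 = 40 = 3·13 + 1), so t ≡ 5·11 = 55 ≡ 3 (mod 13).
    Then x = 1 + 8·3 = 25, valid modulo lcm(8, 13) = 104: x ≡ 25 (mod 104).
  Combine with x ≡ 17 (mod 19); new modulus lcm = 1976.
    Write x = 25 + 104·t and substitute into x ≡ 17 (mod 19): 104·t ≡ 17 − 25 = -8 (mod 19).
    Reduce coefficients mod 19: 9·t ≡ 11 (mod 19).
    The inverse of 9 mod 19 is 17 (since 9·17 = 153 = 8·19 + 1), so t ≡ 17·11 = 187 ≡ 16 (mod 19).
    Then x = 25 + 104·16 = 1689, valid modulo lcm(104, 19) = 1976: x ≡ 1689 (mod 1976).
  Combine with x ≡ 9 (mod 17); new modulus lcm = 33592.
    Write x = 1689 + 1976·t and substitute into x ≡ 9 (mod 17): 1976·t ≡ 9 − 1689 = -1680 (mod 17).
    Reduce coefficients mod 17: 4·t ≡ 3 (mod 17).
    The inverse of 4 mod 17 is 13 (since 4·13 = 52 = 3·17 + 1), so t ≡ 13·3 = 39 ≡ 5 (mod 17).
    Then x = 1689 + 1976·5 = 11569, valid modulo lcm(1976, 17) = 33592: x ≡ 11569 (mod 33592).
  Combine with x ≡ 4 (mod 9); new modulus lcm = 302328.
    Write x = 11569 + 33592·t and substitute into x ≡ 4 (mod 9): 33592·t ≡ 4 − 11569 = -11565 (mod 9).
    Reduce coefficients mod 9: 4·t ≡ 0 (mod 9).
    The inverse of 4 mod 9 is 7 (since 4·7 = 28 = 3·9 + 1), so t ≡ 7·0 = 0 ≡ 0 (mod 9).
    Then x = 11569 + 33592·0 = 11569, valid modulo lcm(33592, 9) = 302328: x ≡ 11569 (mod 302328).
Verify against each original: 11569 mod 8 = 1, 11569 mod 13 = 12, 11569 mod 19 = 17, 11569 mod 17 = 9, 11569 mod 9 = 4.

x ≡ 11569 (mod 302328).


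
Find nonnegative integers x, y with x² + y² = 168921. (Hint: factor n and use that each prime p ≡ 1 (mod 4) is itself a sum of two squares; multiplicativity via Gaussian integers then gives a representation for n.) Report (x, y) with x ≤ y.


Step 1: Factor n = 168921 = 3^2 · 137^2.
Step 2: Check the mod-4 condition on each prime factor: 3 ≡ 3 (mod 4), exponent 2 (must be even); 137 ≡ 1 (mod 4), exponent 2.
All primes ≡ 3 (mod 4) appear to even exponent (or don't appear), so by the two-squares theorem n IS expressible as a sum of two squares.
Step 3: Build a representation. Group n = k² · m with k = 3 and m = 137 · 137 = 18769 (a product of primes ≡ 1 (mod 4)); a representation of m scales to one of n via (k·x)² + (k·y)² = k²(x² + y²). Each prime p ≡ 1 (mod 4) is itself a sum of two squares; find a² by testing p − a² for a perfect square:
  137: 137 − 1² = 136, 137 − 2² = 133, 137 − 3² = 128, 137 − 4² = 121 = 11² ⇒ 137 = 4² + 11².
  Combine using the Brahmagupta–Fibonacci identity (a² + b²)(c² + d²) = (ac − bd)² + (ad + bc)² = (ac + bd)² + (ad − bc)²:
  137 · 137 = 18769: from (4² + 11²)(4² + 11²), take (4·4 − 11·11, 4·11 + 11·4) = (16 − 121, 44 + 44) = (-105, 88); dropping signs (only squares matter) gives (105, 88); check 105² + 88² = 11025 + 7744 = 18769 ✓.
  Scale by k = 3: (3·105, 3·88) = (315, 264).
Step 4: Order so x ≤ y and verify: 264² + 315² = 69696 + 99225 = 168921 = n. ✓

n = 168921 = 264² + 315² (one valid representation with x ≤ y).


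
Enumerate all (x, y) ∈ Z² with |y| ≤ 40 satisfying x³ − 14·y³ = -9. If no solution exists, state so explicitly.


The equation is x³ - 14y³ = -9. For fixed y, x³ = 14·y³ − 9, so a solution requires the RHS to be a perfect cube.
Strategy: iterate y from -40 to 40, compute RHS = 14·y³ − 9, and check whether it is a (positive or negative) perfect cube.
Check small values of y:
  y = 0: RHS = -9 is not a perfect cube.
  y = 1: RHS = 5 is not a perfect cube.
  y = -1: RHS = -23 is not a perfect cube.
  y = 2: RHS = 103 is not a perfect cube.
  y = -2: RHS = -121 is not a perfect cube.
  y = 3: RHS = 369 is not a perfect cube.
  y = -3: RHS = -387 is not a perfect cube.
Continuing the search up to |y| = 40 finds no solutions either.
No (x, y) in the scanned range satisfies the equation.

No integer solutions with |y| ≤ 40.


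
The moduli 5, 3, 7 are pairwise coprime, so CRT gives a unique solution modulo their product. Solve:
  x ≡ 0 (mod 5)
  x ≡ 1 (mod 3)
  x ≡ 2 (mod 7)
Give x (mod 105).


Moduli 5, 3, 7 are pairwise coprime; by CRT there is a unique solution modulo M = 5 · 3 · 7 = 105.
Solve pairwise, accumulating the modulus:
  Start with x ≡ 0 (mod 5).
  Combine with x ≡ 1 (mod 3): since gcd(5, 3) = 1, we get a unique residue mod 15.
    Write x = 0 + 5·t and substitute into x ≡ 1 (mod 3): 5·t ≡ 1 − 0 = 1 (mod 3).
    Reduce coefficients mod 3: 2·t ≡ 1 (mod 3).
    The inverse of 2 mod 3 is 2 (since 2·2 = 4 = 1·3 + 1), so t ≡ 2·1 = 2 ≡ 2 (mod 3).
    Then x = 0 + 5·2 = 10, valid modulo lcm(5, 3) = 15: x ≡ 10 (mod 15).
  Combine with x ≡ 2 (mod 7): since gcd(15, 7) = 1, we get a unique residue mod 105.
    Write x = 10 + 15·t and substitute into x ≡ 2 (mod 7): 15·t ≡ 2 − 10 = -8 (mod 7).
    Reduce coefficients mod 7: 1·t ≡ 6 (mod 7).
    So t ≡ 6 (mod 7).
    Then x = 10 + 15·6 = 100, valid modulo lcm(15, 7) = 105: x ≡ 100 (mod 105).
Verify: 100 mod 5 = 0 ✓, 100 mod 3 = 1 ✓, 100 mod 7 = 2 ✓.

x ≡ 100 (mod 105).


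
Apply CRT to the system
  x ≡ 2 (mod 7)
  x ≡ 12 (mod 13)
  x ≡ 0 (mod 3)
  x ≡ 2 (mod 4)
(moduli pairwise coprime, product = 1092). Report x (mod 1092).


Product of moduli M = 7 · 13 · 3 · 4 = 1092.
Merge one congruence at a time:
  Start: x ≡ 2 (mod 7).
  Combine with x ≡ 12 (mod 13); new modulus lcm = 91.
    Write x = 2 + 7·t and substitute into x ≡ 12 (mod 13): 7·t ≡ 12 − 2 = 10 (mod 13).
    The inverse of 7 mod 13 is 2 (since 7·2 = 14 = 1·13 + 1), so t ≡ 2·10 = 20 ≡ 7 (mod 13).
    Then x = 2 + 7·7 = 51, valid modulo lcm(7, 13) = 91: x ≡ 51 (mod 91).
  Combine with x ≡ 0 (mod 3); new modulus lcm = 273.
    Write x = 51 + 91·t and substitute into x ≡ 0 (mod 3): 91·t ≡ 0 − 51 = -51 (mod 3).
    Reduce coefficients mod 3: 1·t ≡ 0 (mod 3).
    So t ≡ 0 (mod 3).
    Then x = 51 + 91·0 = 51, valid modulo lcm(91, 3) = 273: x ≡ 51 (mod 273).
  Combine with x ≡ 2 (mod 4); new modulus lcm = 1092.
    Write x = 51 + 273·t and substitute into x ≡ 2 (mod 4): 273·t ≡ 2 − 51 = -49 (mod 4).
    Reduce coefficients mod 4: 1·t ≡ 3 (mod 4).
    So t ≡ 3 (mod 4).
    Then x = 51 + 273·3 = 870, valid modulo lcm(273, 4) = 1092: x ≡ 870 (mod 1092).
Verify against each original: 870 mod 7 = 2, 870 mod 13 = 12, 870 mod 3 = 0, 870 mod 4 = 2.

x ≡ 870 (mod 1092).


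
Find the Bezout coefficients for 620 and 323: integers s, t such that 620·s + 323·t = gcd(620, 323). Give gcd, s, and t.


Euclidean algorithm on (620, 323) — divide until remainder is 0:
  620 = 1 · 323 + 297
  323 = 1 · 297 + 26
  297 = 11 · 26 + 11
  26 = 2 · 11 + 4
  11 = 2 · 4 + 3
  4 = 1 · 3 + 1
  3 = 3 · 1 + 0
gcd(620, 323) = 1.
Track Bezout coefficients alongside the remainders: start with r₀ = 620 = a·1 + b·0 (s = 1, t = 0) and r₁ = 323 = a·0 + b·1 (s = 0, t = 1); each new remainder r_{k+1} = r_{k-1} − q_k·r_k inherits s_{k+1} = s_{k-1} − q_k·s_k, t_{k+1} = t_{k-1} − q_k·t_k, so r_k = a·s_k + b·t_k at every step:
  q = 1: r = 297, s = 1 − 1·0 = 1, t = 0 − 1·1 = -1  (check: 620·1 + 323·(-1) = 297)
  q = 1: r = 26, s = 0 − 1·1 = -1, t = 1 − 1·(-1) = 2  (check: 620·(-1) + 323·2 = 26)
  q = 11: r = 11, s = 1 − 11·(-1) = 12, t = -1 − 11·2 = -23  (check: 620·12 + 323·(-23) = 11)
  q = 2: r = 4, s = -1 − 2·12 = -25, t = 2 − 2·(-23) = 48  (check: 620·(-25) + 323·48 = 4)
  q = 2: r = 3, s = 12 − 2·(-25) = 62, t = -23 − 2·48 = -119  (check: 620·62 + 323·(-119) = 3)
  q = 1: r = 1, s = -25 − 1·62 = -87, t = 48 − 1·(-119) = 167  (check: 620·(-87) + 323·167 = 1)
The row with r = 1 (the gcd) gives the Bezout coefficients s = -87, t = 167.
Result: 620 · (-87) + 323 · (167) = 1.

gcd(620, 323) = 1; s = -87, t = 167 (check: 620·(-87) + 323·167 = 1).


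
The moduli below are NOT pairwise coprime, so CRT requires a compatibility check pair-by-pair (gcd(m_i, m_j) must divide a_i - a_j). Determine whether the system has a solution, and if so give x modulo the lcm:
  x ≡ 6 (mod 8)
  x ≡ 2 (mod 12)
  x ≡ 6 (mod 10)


Moduli 8, 12, 10 are not pairwise coprime, so CRT works modulo lcm(m_i) when all pairwise compatibility conditions hold.
Pairwise compatibility: gcd(m_i, m_j) must divide a_i - a_j for every pair.
Merge one congruence at a time:
  Start: x ≡ 6 (mod 8).
  Combine with x ≡ 2 (mod 12): gcd(8, 12) = 4; 2 - 6 = -4, which IS divisible by 4, so compatible.
    Write x = 6 + 8·t and substitute into x ≡ 2 (mod 12): 8·t ≡ 2 − 6 = -4 (mod 12).
    Divide the congruence (and modulus) by g = 4: 2·t ≡ -1 (mod 3).
    Reduce coefficients mod 3: 2·t ≡ 2 (mod 3).
    The inverse of 2 mod 3 is 2 (since 2·2 = 4 = 1·3 + 1), so t ≡ 2·2 = 4 ≡ 1 (mod 3).
    Then x = 6 + 8·1 = 14, valid modulo lcm(8, 12) = 24: x ≡ 14 (mod 24).
  Combine with x ≡ 6 (mod 10): gcd(24, 10) = 2; 6 - 14 = -8, which IS divisible by 2, so compatible.
    Write x = 14 + 24·t and substitute into x ≡ 6 (mod 10): 24·t ≡ 6 − 14 = -8 (mod 10).
    Divide the congruence (and modulus) by g = 2: 12·t ≡ -4 (mod 5).
    Reduce coefficients mod 5: 2·t ≡ 1 (mod 5).
    The inverse of 2 mod 5 is 3 (since 2·3 = 6 = 1·5 + 1), so t ≡ 3·1 = 3 ≡ 3 (mod 5).
    Then x = 14 + 24·3 = 86, valid modulo lcm(24, 10) = 120: x ≡ 86 (mod 120).
Verify: 86 mod 8 = 6, 86 mod 12 = 2, 86 mod 10 = 6.

x ≡ 86 (mod 120).


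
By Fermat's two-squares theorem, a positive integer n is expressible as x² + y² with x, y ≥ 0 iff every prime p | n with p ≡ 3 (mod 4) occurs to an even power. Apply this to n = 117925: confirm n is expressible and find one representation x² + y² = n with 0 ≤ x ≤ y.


Step 1: Factor n = 117925 = 5^2 · 53 · 89.
Step 2: Check the mod-4 condition on each prime factor: 5 ≡ 1 (mod 4), exponent 2; 53 ≡ 1 (mod 4), exponent 1; 89 ≡ 1 (mod 4), exponent 1.
All primes ≡ 3 (mod 4) appear to even exponent (or don't appear), so by the two-squares theorem n IS expressible as a sum of two squares.
Step 3: Build a representation. Group n = k² · m with k = 5 and m = 53 · 89 = 4717 (a product of primes ≡ 1 (mod 4)); a representation of m scales to one of n via (k·x)² + (k·y)² = k²(x² + y²). Each prime p ≡ 1 (mod 4) is itself a sum of two squares; find a² by testing p − a² for a perfect square:
  53: 53 − 1² = 52, 53 − 2² = 49 = 7² ⇒ 53 = 2² + 7².
  89: 89 − 1² = 88, 89 − 2² = 85, 89 − 3² = 80, 89 − 4² = 73, 89 − 5² = 64 = 8² ⇒ 89 = 5² + 8².
  Combine using the Brahmagupta–Fibonacci identity (a² + b²)(c² + d²) = (ac − bd)² + (ad + bc)² = (ac + bd)² + (ad − bc)²:
  53 · 89 = 4717: from (2² + 7²)(5² + 8²), take (2·5 − 7·8, 2·8 + 7·5) = (10 − 56, 16 + 35) = (-46, 51); dropping signs (only squares matter) gives (46, 51); check 46² + 51² = 2116 + 2601 = 4717 ✓.
  Scale by k = 5: (5·46, 5·51) = (230, 255).
Step 4: Order so x ≤ y and verify: 230² + 255² = 52900 + 65025 = 117925 = n. ✓

n = 117925 = 230² + 255² (one valid representation with x ≤ y).


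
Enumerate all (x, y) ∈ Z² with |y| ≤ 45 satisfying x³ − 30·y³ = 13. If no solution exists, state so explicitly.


The equation is x³ - 30y³ = 13. For fixed y, x³ = 30·y³ + 13, so a solution requires the RHS to be a perfect cube.
Strategy: iterate y from -45 to 45, compute RHS = 30·y³ + 13, and check whether it is a (positive or negative) perfect cube.
Check small values of y:
  y = 0: RHS = 13 is not a perfect cube.
  y = 1: RHS = 43 is not a perfect cube.
  y = -1: RHS = -17 is not a perfect cube.
  y = 2: RHS = 253 is not a perfect cube.
  y = -2: RHS = -227 is not a perfect cube.
  y = 3: RHS = 823 is not a perfect cube.
  y = -3: RHS = -797 is not a perfect cube.
Continuing the search up to |y| = 45 finds no solutions either.
No (x, y) in the scanned range satisfies the equation.

No integer solutions with |y| ≤ 45.


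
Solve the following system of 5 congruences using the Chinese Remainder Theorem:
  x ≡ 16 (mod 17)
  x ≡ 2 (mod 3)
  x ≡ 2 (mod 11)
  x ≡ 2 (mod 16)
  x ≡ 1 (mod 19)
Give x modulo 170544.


Product of moduli M = 17 · 3 · 11 · 16 · 19 = 170544.
Merge one congruence at a time:
  Start: x ≡ 16 (mod 17).
  Combine with x ≡ 2 (mod 3); new modulus lcm = 51.
    Write x = 16 + 17·t and substitute into x ≡ 2 (mod 3): 17·t ≡ 2 − 16 = -14 (mod 3).
    Reduce coefficients mod 3: 2·t ≡ 1 (mod 3).
    The inverse of 2 mod 3 is 2 (since 2·2 = 4 = 1·3 + 1), so t ≡ 2·1 = 2 ≡ 2 (mod 3).
    Then x = 16 + 17·2 = 50, valid modulo lcm(17, 3) = 51: x ≡ 50 (mod 51).
  Combine with x ≡ 2 (mod 11); new modulus lcm = 561.
    Write x = 50 + 51·t and substitute into x ≡ 2 (mod 11): 51·t ≡ 2 − 50 = -48 (mod 11).
    Reduce coefficients mod 11: 7·t ≡ 7 (mod 11).
    The inverse of 7 mod 11 is 8 (since 7·8 = 56 = 5·11 + 1), so t ≡ 8·7 = 56 ≡ 1 (mod 11).
    Then x = 50 + 51·1 = 101, valid modulo lcm(51, 11) = 561: x ≡ 101 (mod 561).
  Combine with x ≡ 2 (mod 16); new modulus lcm = 8976.
    Write x = 101 + 561·t and substitute into x ≡ 2 (mod 16): 561·t ≡ 2 − 101 = -99 (mod 16).
    Reduce coefficients mod 16: 1·t ≡ 13 (mod 16).
    So t ≡ 13 (mod 16).
    Then x = 101 + 561·13 = 7394, valid modulo lcm(561, 16) = 8976: x ≡ 7394 (mod 8976).
  Combine with x ≡ 1 (mod 19); new modulus lcm = 170544.
    Write x = 7394 + 8976·t and substitute into x ≡ 1 (mod 19): 8976·t ≡ 1 − 7394 = -7393 (mod 19).
    Reduce coefficients mod 19: 8·t ≡ 17 (mod 19).
    The inverse of 8 mod 19 is 12 (since 8·12 = 96 = 5·19 + 1), so t ≡ 12·17 = 204 ≡ 14 (mod 19).
    Then x = 7394 + 8976·14 = 133058, valid modulo lcm(8976, 19) = 170544: x ≡ 133058 (mod 170544).
Verify against each original: 133058 mod 17 = 16, 133058 mod 3 = 2, 133058 mod 11 = 2, 133058 mod 16 = 2, 133058 mod 19 = 1.

x ≡ 133058 (mod 170544).


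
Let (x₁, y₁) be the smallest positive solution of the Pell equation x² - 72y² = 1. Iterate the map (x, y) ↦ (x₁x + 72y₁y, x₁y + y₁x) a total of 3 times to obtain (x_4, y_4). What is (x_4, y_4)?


Step 1: Find the fundamental solution (x₁, y₁) of x² - 72y² = 1.
  Expand √72 as a continued fraction. a₀ = ⌊√72⌋ = 8; iterate m_{k+1} = d_k·a_k − m_k, d_{k+1} = (72 − m_{k+1}²)/d_k, a_{k+1} = ⌊(a₀ + m_{k+1})/d_{k+1}⌋ (starting m₀ = 0, d₀ = 1), with convergents p_k = a_k·p_{k-1} + p_{k-2}, q_k = a_k·q_{k-1} + q_{k-2} (p₋₁ = 1, q₋₁ = 0):
  k = 0: a₀ = 8; p₀/q₀ = 8/1; p₀² − 72·q₀² = 64 − 72 = -8.
  k = 1: m = 8, d = 8, a = ⌊(8 + 8)/8⌋ = 2; p/q = (2·8 + 1)/(2·1 + 0) = 17/2; p² − 72·q² = 289 − 288 = 1.
  The first convergent with p² − 72·q² = 1 gives the fundamental solution (x₁, y₁) = (17, 2).
Step 2: Apply the recurrence (x_{n+1}, y_{n+1}) = (x₁x_n + 72y₁y_n, x₁y_n + y₁x_n) repeatedly.
  From (x_1, y_1) = (17, 2): x_2 = 17·17 + 72·2·2 = 577; y_2 = 17·2 + 2·17 = 68.
  From (x_2, y_2) = (577, 68): x_3 = 17·577 + 72·2·68 = 19601; y_3 = 17·68 + 2·577 = 2310.
  From (x_3, y_3) = (19601, 2310): x_4 = 17·19601 + 72·2·2310 = 665857; y_4 = 17·2310 + 2·19601 = 78472.
Step 3: Verify x_4² - 72·y_4² = 443365544449 - 443365544448 = 1 (should be 1). ✓

(x_1, y_1) = (17, 2); (x_4, y_4) = (665857, 78472).


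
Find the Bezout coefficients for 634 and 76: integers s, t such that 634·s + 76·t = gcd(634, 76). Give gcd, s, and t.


Euclidean algorithm on (634, 76) — divide until remainder is 0:
  634 = 8 · 76 + 26
  76 = 2 · 26 + 24
  26 = 1 · 24 + 2
  24 = 12 · 2 + 0
gcd(634, 76) = 2.
Track Bezout coefficients alongside the remainders: start with r₀ = 634 = a·1 + b·0 (s = 1, t = 0) and r₁ = 76 = a·0 + b·1 (s = 0, t = 1); each new remainder r_{k+1} = r_{k-1} − q_k·r_k inherits s_{k+1} = s_{k-1} − q_k·s_k, t_{k+1} = t_{k-1} − q_k·t_k, so r_k = a·s_k + b·t_k at every step:
  q = 8: r = 26, s = 1 − 8·0 = 1, t = 0 − 8·1 = -8  (check: 634·1 + 76·(-8) = 26)
  q = 2: r = 24, s = 0 − 2·1 = -2, t = 1 − 2·(-8) = 17  (check: 634·(-2) + 76·17 = 24)
  q = 1: r = 2, s = 1 − 1·(-2) = 3, t = -8 − 1·17 = -25  (check: 634·3 + 76·(-25) = 2)
The row with r = 2 (the gcd) gives the Bezout coefficients s = 3, t = -25.
Result: 634 · (3) + 76 · (-25) = 2.

gcd(634, 76) = 2; s = 3, t = -25 (check: 634·3 + 76·(-25) = 2).


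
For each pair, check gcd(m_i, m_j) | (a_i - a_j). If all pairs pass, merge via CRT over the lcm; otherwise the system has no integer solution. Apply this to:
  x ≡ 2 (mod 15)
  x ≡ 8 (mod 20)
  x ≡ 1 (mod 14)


Moduli 15, 20, 14 are not pairwise coprime, so CRT works modulo lcm(m_i) when all pairwise compatibility conditions hold.
Pairwise compatibility: gcd(m_i, m_j) must divide a_i - a_j for every pair.
Merge one congruence at a time:
  Start: x ≡ 2 (mod 15).
  Combine with x ≡ 8 (mod 20): gcd(15, 20) = 5, and 8 - 2 = 6 is NOT divisible by 5.
    ⇒ system is inconsistent (no integer solution).

No solution (the system is inconsistent).


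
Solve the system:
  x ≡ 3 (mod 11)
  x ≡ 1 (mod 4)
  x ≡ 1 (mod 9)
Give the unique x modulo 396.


Moduli 11, 4, 9 are pairwise coprime; by CRT there is a unique solution modulo M = 11 · 4 · 9 = 396.
Solve pairwise, accumulating the modulus:
  Start with x ≡ 3 (mod 11).
  Combine with x ≡ 1 (mod 4): since gcd(11, 4) = 1, we get a unique residue mod 44.
    Write x = 3 + 11·t and substitute into x ≡ 1 (mod 4): 11·t ≡ 1 − 3 = -2 (mod 4).
    Reduce coefficients mod 4: 3·t ≡ 2 (mod 4).
    The inverse of 3 mod 4 is 3 (since 3·3 = 9 = 2·4 + 1), so t ≡ 3·2 = 6 ≡ 2 (mod 4).
    Then x = 3 + 11·2 = 25, valid modulo lcm(11, 4) = 44: x ≡ 25 (mod 44).
  Combine with x ≡ 1 (mod 9): since gcd(44, 9) = 1, we get a unique residue mod 396.
    Write x = 25 + 44·t and substitute into x ≡ 1 (mod 9): 44·t ≡ 1 − 25 = -24 (mod 9).
    Reduce coefficients mod 9: 8·t ≡ 3 (mod 9).
    The inverse of 8 mod 9 is 8 (since 8·8 = 64 = 7·9 + 1), so t ≡ 8·3 = 24 ≡ 6 (mod 9).
    Then x = 25 + 44·6 = 289, valid modulo lcm(44, 9) = 396: x ≡ 289 (mod 396).
Verify: 289 mod 11 = 3 ✓, 289 mod 4 = 1 ✓, 289 mod 9 = 1 ✓.

x ≡ 289 (mod 396).


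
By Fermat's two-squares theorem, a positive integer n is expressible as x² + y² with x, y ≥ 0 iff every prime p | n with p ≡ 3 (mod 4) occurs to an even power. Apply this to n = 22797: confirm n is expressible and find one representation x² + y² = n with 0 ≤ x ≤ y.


Step 1: Factor n = 22797 = 3^2 · 17 · 149.
Step 2: Check the mod-4 condition on each prime factor: 3 ≡ 3 (mod 4), exponent 2 (must be even); 17 ≡ 1 (mod 4), exponent 1; 149 ≡ 1 (mod 4), exponent 1.
All primes ≡ 3 (mod 4) appear to even exponent (or don't appear), so by the two-squares theorem n IS expressible as a sum of two squares.
Step 3: Build a representation. Group n = k² · m with k = 3 and m = 17 · 149 = 2533 (a product of primes ≡ 1 (mod 4)); a representation of m scales to one of n via (k·x)² + (k·y)² = k²(x² + y²). Each prime p ≡ 1 (mod 4) is itself a sum of two squares; find a² by testing p − a² for a perfect square:
  17: 17 − 1² = 16 = 4² ⇒ 17 = 1² + 4².
  149: 149 − 1² = 148, 149 − 2² = 145, 149 − 3² = 140, 149 − 4² = 133, 149 − 5² = 124, 149 − 6² = 113, 149 − 7² = 100 = 10² ⇒ 149 = 7² + 10².
  Combine using the Brahmagupta–Fibonacci identity (a² + b²)(c² + d²) = (ac − bd)² + (ad + bc)² = (ac + bd)² + (ad − bc)²:
  17 · 149 = 2533: from (1² + 4²)(7² + 10²), take (1·7 − 4·10, 1·10 + 4·7) = (7 − 40, 10 + 28) = (-33, 38); dropping signs (only squares matter) gives (33, 38); check 33² + 38² = 1089 + 1444 = 2533 ✓.
  Scale by k = 3: (3·33, 3·38) = (99, 114).
Step 4: Order so x ≤ y and verify: 99² + 114² = 9801 + 12996 = 22797 = n. ✓

n = 22797 = 99² + 114² (one valid representation with x ≤ y).


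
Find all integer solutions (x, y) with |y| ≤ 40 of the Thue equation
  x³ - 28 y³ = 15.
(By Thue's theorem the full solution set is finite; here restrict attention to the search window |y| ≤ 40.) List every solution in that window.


The equation is x³ - 28y³ = 15. For fixed y, x³ = 28·y³ + 15, so a solution requires the RHS to be a perfect cube.
Strategy: iterate y from -40 to 40, compute RHS = 28·y³ + 15, and check whether it is a (positive or negative) perfect cube.
Check small values of y:
  y = 0: RHS = 15 is not a perfect cube.
  y = 1: RHS = 43 is not a perfect cube.
  y = -1: RHS = -13 is not a perfect cube.
  y = 2: RHS = 239 is not a perfect cube.
  y = -2: RHS = -209 is not a perfect cube.
  y = 3: RHS = 771 is not a perfect cube.
  y = -3: RHS = -741 is not a perfect cube.
Continuing the search up to |y| = 40 finds no solutions either.
No (x, y) in the scanned range satisfies the equation.

No integer solutions with |y| ≤ 40.


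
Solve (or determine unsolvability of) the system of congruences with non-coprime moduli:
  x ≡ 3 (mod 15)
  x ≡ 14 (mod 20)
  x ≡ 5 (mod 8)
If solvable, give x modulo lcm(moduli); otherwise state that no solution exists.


Moduli 15, 20, 8 are not pairwise coprime, so CRT works modulo lcm(m_i) when all pairwise compatibility conditions hold.
Pairwise compatibility: gcd(m_i, m_j) must divide a_i - a_j for every pair.
Merge one congruence at a time:
  Start: x ≡ 3 (mod 15).
  Combine with x ≡ 14 (mod 20): gcd(15, 20) = 5, and 14 - 3 = 11 is NOT divisible by 5.
    ⇒ system is inconsistent (no integer solution).

No solution (the system is inconsistent).


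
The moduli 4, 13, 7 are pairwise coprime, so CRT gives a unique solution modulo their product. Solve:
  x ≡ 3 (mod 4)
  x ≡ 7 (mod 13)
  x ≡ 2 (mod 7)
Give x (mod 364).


Moduli 4, 13, 7 are pairwise coprime; by CRT there is a unique solution modulo M = 4 · 13 · 7 = 364.
Solve pairwise, accumulating the modulus:
  Start with x ≡ 3 (mod 4).
  Combine with x ≡ 7 (mod 13): since gcd(4, 13) = 1, we get a unique residue mod 52.
    Write x = 3 + 4·t and substitute into x ≡ 7 (mod 13): 4·t ≡ 7 − 3 = 4 (mod 13).
    The inverse of 4 mod 13 is 10 (since 4·10 = 40 = 3·13 + 1), so t ≡ 10·4 = 40 ≡ 1 (mod 13).
    Then x = 3 + 4·1 = 7, valid modulo lcm(4, 13) = 52: x ≡ 7 (mod 52).
  Combine with x ≡ 2 (mod 7): since gcd(52, 7) = 1, we get a unique residue mod 364.
    Write x = 7 + 52·t and substitute into x ≡ 2 (mod 7): 52·t ≡ 2 − 7 = -5 (mod 7).
    Reduce coefficients mod 7: 3·t ≡ 2 (mod 7).
    The inverse of 3 mod 7 is 5 (since 3·5 = 15 = 2·7 + 1), so t ≡ 5·2 = 10 ≡ 3 (mod 7).
    Then x = 7 + 52·3 = 163, valid modulo lcm(52, 7) = 364: x ≡ 163 (mod 364).
Verify: 163 mod 4 = 3 ✓, 163 mod 13 = 7 ✓, 163 mod 7 = 2 ✓.

x ≡ 163 (mod 364).


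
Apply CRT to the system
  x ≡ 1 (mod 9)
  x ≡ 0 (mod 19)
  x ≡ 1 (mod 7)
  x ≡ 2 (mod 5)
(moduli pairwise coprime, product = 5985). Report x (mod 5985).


Product of moduli M = 9 · 19 · 7 · 5 = 5985.
Merge one congruence at a time:
  Start: x ≡ 1 (mod 9).
  Combine with x ≡ 0 (mod 19); new modulus lcm = 171.
    Write x = 1 + 9·t and substitute into x ≡ 0 (mod 19): 9·t ≡ 0 − 1 = -1 (mod 19).
    Reduce coefficients mod 19: 9·t ≡ 18 (mod 19).
    The inverse of 9 mod 19 is 17 (since 9·17 = 153 = 8·19 + 1), so t ≡ 17·18 = 306 ≡ 2 (mod 19).
    Then x = 1 + 9·2 = 19, valid modulo lcm(9, 19) = 171: x ≡ 19 (mod 171).
  Combine with x ≡ 1 (mod 7); new modulus lcm = 1197.
    Write x = 19 + 171·t and substitute into x ≡ 1 (mod 7): 171·t ≡ 1 − 19 = -18 (mod 7).
    Reduce coefficients mod 7: 3·t ≡ 3 (mod 7).
    The inverse of 3 mod 7 is 5 (since 3·5 = 15 = 2·7 + 1), so t ≡ 5·3 = 15 ≡ 1 (mod 7).
    Then x = 19 + 171·1 = 190, valid modulo lcm(171, 7) = 1197: x ≡ 190 (mod 1197).
  Combine with x ≡ 2 (mod 5); new modulus lcm = 5985.
    Write x = 190 + 1197·t and substitute into x ≡ 2 (mod 5): 1197·t ≡ 2 − 190 = -188 (mod 5).
    Reduce coefficients mod 5: 2·t ≡ 2 (mod 5).
    The inverse of 2 mod 5 is 3 (since 2·3 = 6 = 1·5 + 1), so t ≡ 3·2 = 6 ≡ 1 (mod 5).
    Then x = 190 + 1197·1 = 1387, valid modulo lcm(1197, 5) = 5985: x ≡ 1387 (mod 5985).
Verify against each original: 1387 mod 9 = 1, 1387 mod 19 = 0, 1387 mod 7 = 1, 1387 mod 5 = 2.

x ≡ 1387 (mod 5985).


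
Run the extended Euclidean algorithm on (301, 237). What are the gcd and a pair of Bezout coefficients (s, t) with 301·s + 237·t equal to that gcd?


Euclidean algorithm on (301, 237) — divide until remainder is 0:
  301 = 1 · 237 + 64
  237 = 3 · 64 + 45
  64 = 1 · 45 + 19
  45 = 2 · 19 + 7
  19 = 2 · 7 + 5
  7 = 1 · 5 + 2
  5 = 2 · 2 + 1
  2 = 2 · 1 + 0
gcd(301, 237) = 1.
Track Bezout coefficients alongside the remainders: start with r₀ = 301 = a·1 + b·0 (s = 1, t = 0) and r₁ = 237 = a·0 + b·1 (s = 0, t = 1); each new remainder r_{k+1} = r_{k-1} − q_k·r_k inherits s_{k+1} = s_{k-1} − q_k·s_k, t_{k+1} = t_{k-1} − q_k·t_k, so r_k = a·s_k + b·t_k at every step:
  q = 1: r = 64, s = 1 − 1·0 = 1, t = 0 − 1·1 = -1  (check: 301·1 + 237·(-1) = 64)
  q = 3: r = 45, s = 0 − 3·1 = -3, t = 1 − 3·(-1) = 4  (check: 301·(-3) + 237·4 = 45)
  q = 1: r = 19, s = 1 − 1·(-3) = 4, t = -1 − 1·4 = -5  (check: 301·4 + 237·(-5) = 19)
  q = 2: r = 7, s = -3 − 2·4 = -11, t = 4 − 2·(-5) = 14  (check: 301·(-11) + 237·14 = 7)
  q = 2: r = 5, s = 4 − 2·(-11) = 26, t = -5 − 2·14 = -33  (check: 301·26 + 237·(-33) = 5)
  q = 1: r = 2, s = -11 − 1·26 = -37, t = 14 − 1·(-33) = 47  (check: 301·(-37) + 237·47 = 2)
  q = 2: r = 1, s = 26 − 2·(-37) = 100, t = -33 − 2·47 = -127  (check: 301·100 + 237·(-127) = 1)
The row with r = 1 (the gcd) gives the Bezout coefficients s = 100, t = -127.
Result: 301 · (100) + 237 · (-127) = 1.

gcd(301, 237) = 1; s = 100, t = -127 (check: 301·100 + 237·(-127) = 1).


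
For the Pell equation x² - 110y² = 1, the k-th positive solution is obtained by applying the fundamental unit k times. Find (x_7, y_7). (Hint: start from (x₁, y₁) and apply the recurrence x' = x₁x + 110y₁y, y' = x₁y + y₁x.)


Step 1: Find the fundamental solution (x₁, y₁) of x² - 110y² = 1.
  Expand √110 as a continued fraction. a₀ = ⌊√110⌋ = 10; iterate m_{k+1} = d_k·a_k − m_k, d_{k+1} = (110 − m_{k+1}²)/d_k, a_{k+1} = ⌊(a₀ + m_{k+1})/d_{k+1}⌋ (starting m₀ = 0, d₀ = 1), with convergents p_k = a_k·p_{k-1} + p_{k-2}, q_k = a_k·q_{k-1} + q_{k-2} (p₋₁ = 1, q₋₁ = 0):
  k = 0: a₀ = 10; p₀/q₀ = 10/1; p₀² − 110·q₀² = 100 − 110 = -10.
  k = 1: m = 10, d = 10, a = ⌊(10 + 10)/10⌋ = 2; p/q = (2·10 + 1)/(2·1 + 0) = 21/2; p² − 110·q² = 441 − 440 = 1.
  The first convergent with p² − 110·q² = 1 gives the fundamental solution (x₁, y₁) = (21, 2).
Step 2: Apply the recurrence (x_{n+1}, y_{n+1}) = (x₁x_n + 110y₁y_n, x₁y_n + y₁x_n) repeatedly.
  From (x_1, y_1) = (21, 2): x_2 = 21·21 + 110·2·2 = 881; y_2 = 21·2 + 2·21 = 84.
  From (x_2, y_2) = (881, 84): x_3 = 21·881 + 110·2·84 = 36981; y_3 = 21·84 + 2·881 = 3526.
  From (x_3, y_3) = (36981, 3526): x_4 = 21·36981 + 110·2·3526 = 1552321; y_4 = 21·3526 + 2·36981 = 148008.
  From (x_4, y_4) = (1552321, 148008): x_5 = 21·1552321 + 110·2·148008 = 65160501; y_5 = 21·148008 + 2·1552321 = 6212810.
  From (x_5, y_5) = (65160501, 6212810): x_6 = 21·65160501 + 110·2·6212810 = 2735188721; y_6 = 21·6212810 + 2·65160501 = 260790012.
  From (x_6, y_6) = (2735188721, 260790012): x_7 = 21·2735188721 + 110·2·260790012 = 114812765781; y_7 = 21·260790012 + 2·2735188721 = 10946967694.
Step 3: Verify x_7² - 110·y_7² = 13181971186282764539961 - 13181971186282764539960 = 1 (should be 1). ✓

(x_1, y_1) = (21, 2); (x_7, y_7) = (114812765781, 10946967694).


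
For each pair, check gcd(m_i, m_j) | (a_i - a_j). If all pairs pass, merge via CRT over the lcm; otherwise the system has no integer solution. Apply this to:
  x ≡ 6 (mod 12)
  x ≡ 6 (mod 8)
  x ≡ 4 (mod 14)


Moduli 12, 8, 14 are not pairwise coprime, so CRT works modulo lcm(m_i) when all pairwise compatibility conditions hold.
Pairwise compatibility: gcd(m_i, m_j) must divide a_i - a_j for every pair.
Merge one congruence at a time:
  Start: x ≡ 6 (mod 12).
  Combine with x ≡ 6 (mod 8): gcd(12, 8) = 4; 6 - 6 = 0, which IS divisible by 4, so compatible.
    Write x = 6 + 12·t and substitute into x ≡ 6 (mod 8): 12·t ≡ 6 − 6 = 0 (mod 8).
    Divide the congruence (and modulus) by g = 4: 3·t ≡ 0 (mod 2).
    Reduce coefficients mod 2: 1·t ≡ 0 (mod 2).
    So t ≡ 0 (mod 2).
    Then x = 6 + 12·0 = 6, valid modulo lcm(12, 8) = 24: x ≡ 6 (mod 24).
  Combine with x ≡ 4 (mod 14): gcd(24, 14) = 2; 4 - 6 = -2, which IS divisible by 2, so compatible.
    Write x = 6 + 24·t and substitute into x ≡ 4 (mod 14): 24·t ≡ 4 − 6 = -2 (mod 14).
    Divide the congruence (and modulus) by g = 2: 12·t ≡ -1 (mod 7).
    Reduce coefficients mod 7: 5·t ≡ 6 (mod 7).
    The inverse of 5 mod 7 is 3 (since 5·3 = 15 = 2·7 + 1), so t ≡ 3·6 = 18 ≡ 4 (mod 7).
    Then x = 6 + 24·4 = 102, valid modulo lcm(24, 14) = 168: x ≡ 102 (mod 168).
Verify: 102 mod 12 = 6, 102 mod 8 = 6, 102 mod 14 = 4.

x ≡ 102 (mod 168).


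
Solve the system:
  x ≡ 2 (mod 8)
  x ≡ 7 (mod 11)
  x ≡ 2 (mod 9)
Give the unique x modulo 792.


Moduli 8, 11, 9 are pairwise coprime; by CRT there is a unique solution modulo M = 8 · 11 · 9 = 792.
Solve pairwise, accumulating the modulus:
  Start with x ≡ 2 (mod 8).
  Combine with x ≡ 7 (mod 11): since gcd(8, 11) = 1, we get a unique residue mod 88.
    Write x = 2 + 8·t and substitute into x ≡ 7 (mod 11): 8·t ≡ 7 − 2 = 5 (mod 11).
    The inverse of 8 mod 11 is 7 (since 8·7 = 56 = 5·11 + 1), so t ≡ 7·5 = 35 ≡ 2 (mod 11).
    Then x = 2 + 8·2 = 18, valid modulo lcm(8, 11) = 88: x ≡ 18 (mod 88).
  Combine with x ≡ 2 (mod 9): since gcd(88, 9) = 1, we get a unique residue mod 792.
    Write x = 18 + 88·t and substitute into x ≡ 2 (mod 9): 88·t ≡ 2 − 18 = -16 (mod 9).
    Reduce coefficients mod 9: 7·t ≡ 2 (mod 9).
    The inverse of 7 mod 9 is 4 (since 7·4 = 28 = 3·9 + 1), so t ≡ 4·2 = 8 ≡ 8 (mod 9).
    Then x = 18 + 88·8 = 722, valid modulo lcm(88, 9) = 792: x ≡ 722 (mod 792).
Verify: 722 mod 8 = 2 ✓, 722 mod 11 = 7 ✓, 722 mod 9 = 2 ✓.

x ≡ 722 (mod 792).


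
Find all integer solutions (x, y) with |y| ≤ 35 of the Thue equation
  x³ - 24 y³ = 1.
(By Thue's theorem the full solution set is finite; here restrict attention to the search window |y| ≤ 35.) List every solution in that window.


The equation is x³ - 24y³ = 1. For fixed y, x³ = 24·y³ + 1, so a solution requires the RHS to be a perfect cube.
Strategy: iterate y from -35 to 35, compute RHS = 24·y³ + 1, and check whether it is a (positive or negative) perfect cube.
Check small values of y:
  y = 0: RHS = 1 = (1)³ ⇒ x = 1 works.
  y = 1: RHS = 25 is not a perfect cube.
  y = -1: RHS = -23 is not a perfect cube.
  y = 2: RHS = 193 is not a perfect cube.
  y = -2: RHS = -191 is not a perfect cube.
  y = 3: RHS = 649 is not a perfect cube.
  y = -3: RHS = -647 is not a perfect cube.
Continuing the search up to |y| = 35 finds no further solutions beyond those listed.
Collected solutions: (1, 0).

Solutions (with |y| ≤ 35): (1, 0).


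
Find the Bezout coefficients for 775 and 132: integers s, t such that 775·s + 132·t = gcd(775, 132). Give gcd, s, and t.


Euclidean algorithm on (775, 132) — divide until remainder is 0:
  775 = 5 · 132 + 115
  132 = 1 · 115 + 17
  115 = 6 · 17 + 13
  17 = 1 · 13 + 4
  13 = 3 · 4 + 1
  4 = 4 · 1 + 0
gcd(775, 132) = 1.
Track Bezout coefficients alongside the remainders: start with r₀ = 775 = a·1 + b·0 (s = 1, t = 0) and r₁ = 132 = a·0 + b·1 (s = 0, t = 1); each new remainder r_{k+1} = r_{k-1} − q_k·r_k inherits s_{k+1} = s_{k-1} − q_k·s_k, t_{k+1} = t_{k-1} − q_k·t_k, so r_k = a·s_k + b·t_k at every step:
  q = 5: r = 115, s = 1 − 5·0 = 1, t = 0 − 5·1 = -5  (check: 775·1 + 132·(-5) = 115)
  q = 1: r = 17, s = 0 − 1·1 = -1, t = 1 − 1·(-5) = 6  (check: 775·(-1) + 132·6 = 17)
  q = 6: r = 13, s = 1 − 6·(-1) = 7, t = -5 − 6·6 = -41  (check: 775·7 + 132·(-41) = 13)
  q = 1: r = 4, s = -1 − 1·7 = -8, t = 6 − 1·(-41) = 47  (check: 775·(-8) + 132·47 = 4)
  q = 3: r = 1, s = 7 − 3·(-8) = 31, t = -41 − 3·47 = -182  (check: 775·31 + 132·(-182) = 1)
The row with r = 1 (the gcd) gives the Bezout coefficients s = 31, t = -182.
Result: 775 · (31) + 132 · (-182) = 1.

gcd(775, 132) = 1; s = 31, t = -182 (check: 775·31 + 132·(-182) = 1).


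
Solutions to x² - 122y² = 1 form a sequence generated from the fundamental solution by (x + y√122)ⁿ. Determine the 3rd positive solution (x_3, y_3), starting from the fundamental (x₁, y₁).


Step 1: Find the fundamental solution (x₁, y₁) of x² - 122y² = 1.
  Expand √122 as a continued fraction. a₀ = ⌊√122⌋ = 11; iterate m_{k+1} = d_k·a_k − m_k, d_{k+1} = (122 − m_{k+1}²)/d_k, a_{k+1} = ⌊(a₀ + m_{k+1})/d_{k+1}⌋ (starting m₀ = 0, d₀ = 1), with convergents p_k = a_k·p_{k-1} + p_{k-2}, q_k = a_k·q_{k-1} + q_{k-2} (p₋₁ = 1, q₋₁ = 0):
  k = 0: a₀ = 11; p₀/q₀ = 11/1; p₀² − 122·q₀² = 121 − 122 = -1.
  k = 1: m = 11, d = 1, a = ⌊(11 + 11)/1⌋ = 22; p/q = (22·11 + 1)/(22·1 + 0) = 243/22; p² − 122·q² = 59049 − 59048 = 1.
  The first convergent with p² − 122·q² = 1 gives the fundamental solution (x₁, y₁) = (243, 22).
Step 2: Apply the recurrence (x_{n+1}, y_{n+1}) = (x₁x_n + 122y₁y_n, x₁y_n + y₁x_n) repeatedly.
  From (x_1, y_1) = (243, 22): x_2 = 243·243 + 122·22·22 = 118097; y_2 = 243·22 + 22·243 = 10692.
  From (x_2, y_2) = (118097, 10692): x_3 = 243·118097 + 122·22·10692 = 57394899; y_3 = 243·10692 + 22·118097 = 5196290.
Step 3: Verify x_3² - 122·y_3² = 3294174431220201 - 3294174431220200 = 1 (should be 1). ✓

(x_1, y_1) = (243, 22); (x_3, y_3) = (57394899, 5196290).
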